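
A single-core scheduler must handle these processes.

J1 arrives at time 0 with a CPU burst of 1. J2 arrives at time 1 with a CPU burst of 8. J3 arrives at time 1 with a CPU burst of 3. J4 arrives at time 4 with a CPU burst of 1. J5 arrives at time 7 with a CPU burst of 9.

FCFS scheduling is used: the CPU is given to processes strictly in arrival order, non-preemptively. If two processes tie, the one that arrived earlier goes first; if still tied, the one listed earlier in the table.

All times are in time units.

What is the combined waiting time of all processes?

22

Timeline: | J1 0-1 | J2 1-9 | J3 9-12 | J4 12-13 | J5 13-22 |
Completion: J1=1  J2=9  J3=12  J4=13  J5=22
Turnaround (C−A): J1=1  J2=8  J3=11  J4=9  J5=15
Waiting = turnaround − burst: J1=0, J2=0, J3=8, J4=8, J5=6
Total waiting = 0 + 0 + 8 + 8 + 6 = 22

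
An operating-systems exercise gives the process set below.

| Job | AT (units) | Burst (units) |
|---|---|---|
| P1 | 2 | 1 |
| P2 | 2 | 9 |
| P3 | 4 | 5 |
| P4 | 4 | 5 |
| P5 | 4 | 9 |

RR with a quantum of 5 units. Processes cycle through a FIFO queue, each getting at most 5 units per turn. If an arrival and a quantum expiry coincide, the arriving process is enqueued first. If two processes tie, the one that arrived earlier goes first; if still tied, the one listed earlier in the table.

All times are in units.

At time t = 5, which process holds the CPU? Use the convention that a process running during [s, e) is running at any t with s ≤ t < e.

P2

Timeline: | idle 0-2 | P1 2-3 | P2 3-8 | P3 8-13 | P4 13-18 | P5 18-23 | P2 23-27 | P5 27-31 |
Completion: P1=3  P2=27  P3=13  P4=18  P5=31
Turnaround (C−A): P1=1  P2=25  P3=9  P4=14  P5=27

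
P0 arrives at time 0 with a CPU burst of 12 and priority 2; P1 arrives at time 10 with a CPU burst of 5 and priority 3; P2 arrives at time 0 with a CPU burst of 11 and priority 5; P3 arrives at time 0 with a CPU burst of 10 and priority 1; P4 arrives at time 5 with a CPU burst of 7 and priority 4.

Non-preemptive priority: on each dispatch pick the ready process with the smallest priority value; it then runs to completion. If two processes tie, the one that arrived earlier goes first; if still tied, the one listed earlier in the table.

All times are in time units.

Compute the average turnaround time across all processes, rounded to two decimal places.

Timeline: | P3 0-10 | P0 10-22 | P1 22-27 | P4 27-34 | P2 34-45 |
Completion: P0=22  P1=27  P2=45  P3=10  P4=34
Turnaround (C−A): P0=22  P1=17  P2=45  P3=10  P4=29
Turnaround times: P0=22, P1=17, P2=45, P3=10, P4=29
Average turnaround = (22+17+45+10+29) / 5 = 123/5 = 24.60

24.60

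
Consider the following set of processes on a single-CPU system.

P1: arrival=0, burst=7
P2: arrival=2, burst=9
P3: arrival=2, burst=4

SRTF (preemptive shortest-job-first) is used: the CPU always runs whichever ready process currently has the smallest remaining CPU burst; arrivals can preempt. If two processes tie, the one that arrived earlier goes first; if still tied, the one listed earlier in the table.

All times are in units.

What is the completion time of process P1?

Timeline: | P1 0-2 | P3 2-6 | P1 6-11 | P2 11-20 |
Completion: P1=11  P2=20  P3=6
Turnaround (C−A): P1=11  P2=18  P3=4

11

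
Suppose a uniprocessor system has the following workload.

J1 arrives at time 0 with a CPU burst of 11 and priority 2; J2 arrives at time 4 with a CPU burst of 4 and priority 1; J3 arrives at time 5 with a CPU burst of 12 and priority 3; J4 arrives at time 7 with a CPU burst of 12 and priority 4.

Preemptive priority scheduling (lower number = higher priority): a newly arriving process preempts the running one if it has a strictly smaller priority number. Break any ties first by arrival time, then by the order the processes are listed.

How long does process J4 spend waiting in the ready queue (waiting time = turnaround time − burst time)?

Timeline: | J1 0-4 | J2 4-8 | J1 8-15 | J3 15-27 | J4 27-39 |
Completion: J1=15  J2=8  J3=27  J4=39
Turnaround (C−A): J1=15  J2=4  J3=22  J4=32
Waiting(J4) = turnaround − burst = 32 − 12 = 20

20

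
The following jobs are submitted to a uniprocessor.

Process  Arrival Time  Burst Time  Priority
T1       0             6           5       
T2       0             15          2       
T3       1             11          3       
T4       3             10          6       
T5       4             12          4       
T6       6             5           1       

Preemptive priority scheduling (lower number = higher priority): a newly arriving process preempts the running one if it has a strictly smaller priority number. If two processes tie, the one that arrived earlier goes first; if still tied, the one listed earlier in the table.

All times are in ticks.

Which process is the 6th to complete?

Schedule: | T2 0-6 | T6 6-11 | T2 11-20 | T3 20-31 | T5 31-43 | T1 43-49 | T4 49-59 |
Completion: T1=49  T2=20  T3=31  T4=59  T5=43  T6=11
Finish order: T6 → T2 → T3 → T5 → T1 → T4

T4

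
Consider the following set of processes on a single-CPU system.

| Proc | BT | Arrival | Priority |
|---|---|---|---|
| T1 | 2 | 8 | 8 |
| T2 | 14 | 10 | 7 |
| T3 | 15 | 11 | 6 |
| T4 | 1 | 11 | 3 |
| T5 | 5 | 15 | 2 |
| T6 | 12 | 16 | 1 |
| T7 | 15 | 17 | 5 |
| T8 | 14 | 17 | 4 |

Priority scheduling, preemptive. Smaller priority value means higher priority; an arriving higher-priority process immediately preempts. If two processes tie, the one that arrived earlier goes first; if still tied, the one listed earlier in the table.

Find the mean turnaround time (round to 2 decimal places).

Timeline: | idle 0-8 | T1 8-10 | T2 10-11 | T4 11-12 | T3 12-15 | T5 15-16 | T6 16-28 | T5 28-32 | T8 32-46 | T7 46-61 | T3 61-73 | T2 73-86 |
Completion: T1=10  T2=86  T3=73  T4=12  T5=32  T6=28  T7=61  T8=46
Turnaround (C−A): T1=2  T2=76  T3=62  T4=1  T5=17  T6=12  T7=44  T8=29
Turnaround times: T1=2, T2=76, T3=62, T4=1, T5=17, T6=12, T7=44, T8=29
Average turnaround = (2+76+62+1+17+12+44+29) / 8 = 243/8 = 30.38

30.38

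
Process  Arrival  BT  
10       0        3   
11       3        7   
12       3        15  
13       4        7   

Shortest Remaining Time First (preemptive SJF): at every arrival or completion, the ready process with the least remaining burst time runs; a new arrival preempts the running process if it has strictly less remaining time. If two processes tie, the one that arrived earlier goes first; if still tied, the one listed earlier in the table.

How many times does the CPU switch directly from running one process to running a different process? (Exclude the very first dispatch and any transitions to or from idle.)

Schedule: | 10 0-3 | 11 3-10 | 13 10-17 | 12 17-32 |
Completion: 10=3  11=10  12=32  13=17

3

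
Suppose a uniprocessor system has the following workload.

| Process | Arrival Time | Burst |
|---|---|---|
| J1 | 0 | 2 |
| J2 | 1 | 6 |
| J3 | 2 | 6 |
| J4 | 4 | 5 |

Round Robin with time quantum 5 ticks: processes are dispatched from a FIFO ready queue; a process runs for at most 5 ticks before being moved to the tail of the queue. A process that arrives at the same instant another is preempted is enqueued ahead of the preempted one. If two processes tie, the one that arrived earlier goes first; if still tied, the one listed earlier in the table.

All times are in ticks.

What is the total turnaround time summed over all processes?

49

Timeline: | J1 0-2 | J2 2-7 | J3 7-12 | J4 12-17 | J2 17-18 | J3 18-19 |
Completion: J1=2  J2=18  J3=19  J4=17
Turnaround = completion − arrival: J1=2, J2=17, J3=17, J4=13
Total turnaround = 2 + 17 + 17 + 13 = 49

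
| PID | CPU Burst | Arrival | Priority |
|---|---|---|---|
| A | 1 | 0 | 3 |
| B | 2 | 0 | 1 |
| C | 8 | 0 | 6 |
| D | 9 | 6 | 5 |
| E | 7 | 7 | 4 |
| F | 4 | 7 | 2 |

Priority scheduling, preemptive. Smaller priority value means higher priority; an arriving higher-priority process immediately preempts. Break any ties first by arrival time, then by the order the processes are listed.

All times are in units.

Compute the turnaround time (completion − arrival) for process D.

Gantt: | B 0-2 | A 2-3 | C 3-6 | D 6-7 | F 7-11 | E 11-18 | D 18-26 | C 26-31 |
Completion: A=3  B=2  C=31  D=26  E=18  F=11
Turnaround(D) = completion − arrival = 26 − 6 = 20

20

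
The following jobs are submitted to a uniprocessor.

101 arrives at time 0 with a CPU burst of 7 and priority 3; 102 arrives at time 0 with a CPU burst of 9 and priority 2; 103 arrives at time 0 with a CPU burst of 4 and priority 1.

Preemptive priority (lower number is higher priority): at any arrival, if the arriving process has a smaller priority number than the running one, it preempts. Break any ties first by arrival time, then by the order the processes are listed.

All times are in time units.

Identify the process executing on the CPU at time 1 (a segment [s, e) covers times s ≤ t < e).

103

Schedule: | 103 0-4 | 102 4-13 | 101 13-20 |
Completion: 101=20  102=13  103=4
Turnaround (C−A): 101=20  102=13  103=4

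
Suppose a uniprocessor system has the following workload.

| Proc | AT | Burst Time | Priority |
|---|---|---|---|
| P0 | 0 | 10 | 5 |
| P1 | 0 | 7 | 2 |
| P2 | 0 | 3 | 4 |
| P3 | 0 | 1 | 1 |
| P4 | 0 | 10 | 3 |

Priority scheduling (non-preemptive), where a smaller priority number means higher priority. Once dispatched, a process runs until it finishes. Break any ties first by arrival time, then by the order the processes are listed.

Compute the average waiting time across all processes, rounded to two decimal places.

Gantt: | P3 0-1 | P1 1-8 | P4 8-18 | P2 18-21 | P0 21-31 |
Completion: P0=31  P1=8  P2=21  P3=1  P4=18
Waiting times: P0=21, P1=1, P2=18, P3=0, P4=8
Average waiting = (21+1+18+0+8) / 5 = 48/5 = 9.60

9.60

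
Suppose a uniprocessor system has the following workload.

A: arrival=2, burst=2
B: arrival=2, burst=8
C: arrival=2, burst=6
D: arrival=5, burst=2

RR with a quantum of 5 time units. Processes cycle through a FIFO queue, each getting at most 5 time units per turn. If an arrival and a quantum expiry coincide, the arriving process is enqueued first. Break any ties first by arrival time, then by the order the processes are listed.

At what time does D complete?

Gantt: | idle 0-2 | A 2-4 | B 4-9 | C 9-14 | D 14-16 | B 16-19 | C 19-20 |
Completion: A=4  B=19  C=20  D=16

16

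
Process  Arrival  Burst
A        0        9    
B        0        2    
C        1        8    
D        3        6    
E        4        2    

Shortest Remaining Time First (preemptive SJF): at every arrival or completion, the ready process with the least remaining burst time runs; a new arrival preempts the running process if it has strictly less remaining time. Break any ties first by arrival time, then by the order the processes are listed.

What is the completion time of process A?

Timeline: | B 0-2 | C 2-3 | D 3-4 | E 4-6 | D 6-11 | C 11-18 | A 18-27 |
Completion: A=27  B=2  C=18  D=11  E=6

27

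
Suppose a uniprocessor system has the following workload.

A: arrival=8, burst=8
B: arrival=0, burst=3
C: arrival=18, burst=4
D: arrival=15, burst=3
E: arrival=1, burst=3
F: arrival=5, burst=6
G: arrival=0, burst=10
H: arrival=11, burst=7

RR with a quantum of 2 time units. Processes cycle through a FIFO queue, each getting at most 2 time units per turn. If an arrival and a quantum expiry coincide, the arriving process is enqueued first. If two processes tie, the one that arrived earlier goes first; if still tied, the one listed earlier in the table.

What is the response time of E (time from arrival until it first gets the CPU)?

Timeline: | B 0-2 | G 2-4 | E 4-6 | B 6-7 | G 7-9 | F 9-11 | E 11-12 | A 12-14 | G 14-16 | H 16-18 | F 18-20 | A 20-22 | D 22-24 | G 24-26 | C 26-28 | H 28-30 | F 30-32 | A 32-34 | D 34-35 | G 35-37 | C 37-39 | H 39-41 | A 41-43 | H 43-44 |
Completion: A=43  B=7  C=39  D=35  E=12  F=32  G=37  H=44
Turnaround (C−A): A=35  B=7  C=21  D=20  E=11  F=27  G=37  H=33
Response(E) = first start − arrival = 4 − 1 = 3

3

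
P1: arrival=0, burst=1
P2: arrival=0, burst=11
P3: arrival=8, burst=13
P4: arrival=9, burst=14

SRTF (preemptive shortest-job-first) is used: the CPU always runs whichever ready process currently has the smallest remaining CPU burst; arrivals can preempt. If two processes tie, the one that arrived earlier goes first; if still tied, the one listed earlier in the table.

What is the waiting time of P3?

4

Schedule: | P1 0-1 | P2 1-12 | P3 12-25 | P4 25-39 |
Completion: P1=1  P2=12  P3=25  P4=39
Turnaround (C−A): P1=1  P2=12  P3=17  P4=30
Waiting(P3) = turnaround − burst = 17 − 13 = 4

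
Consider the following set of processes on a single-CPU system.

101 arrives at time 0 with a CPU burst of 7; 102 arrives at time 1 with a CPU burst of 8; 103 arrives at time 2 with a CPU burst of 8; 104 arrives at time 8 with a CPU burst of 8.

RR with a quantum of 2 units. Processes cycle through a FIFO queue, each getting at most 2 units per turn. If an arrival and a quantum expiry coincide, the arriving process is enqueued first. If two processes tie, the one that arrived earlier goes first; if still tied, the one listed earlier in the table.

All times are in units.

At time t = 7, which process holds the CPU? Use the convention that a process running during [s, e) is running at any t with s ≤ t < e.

101

Gantt: | 101 0-2 | 102 2-4 | 103 4-6 | 101 6-8 | 102 8-10 | 103 10-12 | 104 12-14 | 101 14-16 | 102 16-18 | 103 18-20 | 104 20-22 | 101 22-23 | 102 23-25 | 103 25-27 | 104 27-31 |
Completion: 101=23  102=25  103=27  104=31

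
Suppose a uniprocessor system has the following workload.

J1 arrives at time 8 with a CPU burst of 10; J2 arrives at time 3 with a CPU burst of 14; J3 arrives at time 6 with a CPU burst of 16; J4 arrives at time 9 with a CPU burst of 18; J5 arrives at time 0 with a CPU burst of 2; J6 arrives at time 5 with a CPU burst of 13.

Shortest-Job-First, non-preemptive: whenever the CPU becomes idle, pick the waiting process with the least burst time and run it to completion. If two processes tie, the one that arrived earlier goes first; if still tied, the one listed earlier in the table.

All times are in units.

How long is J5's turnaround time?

2

Timeline: | J5 0-2 | idle 2-3 | J2 3-17 | J1 17-27 | J6 27-40 | J3 40-56 | J4 56-74 |
Completion: J1=27  J2=17  J3=56  J4=74  J5=2  J6=40
Turnaround(J5) = completion − arrival = 2 − 0 = 2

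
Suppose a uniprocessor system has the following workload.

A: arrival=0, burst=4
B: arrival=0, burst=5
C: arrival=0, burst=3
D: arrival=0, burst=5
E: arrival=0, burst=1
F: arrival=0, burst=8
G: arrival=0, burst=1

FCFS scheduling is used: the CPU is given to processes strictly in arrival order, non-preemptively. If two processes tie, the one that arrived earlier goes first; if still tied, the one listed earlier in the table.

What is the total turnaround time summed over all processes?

Timeline: | A 0-4 | B 4-9 | C 9-12 | D 12-17 | E 17-18 | F 18-26 | G 26-27 |
Completion: A=4  B=9  C=12  D=17  E=18  F=26  G=27
Turnaround = completion − arrival: A=4, B=9, C=12, D=17, E=18, F=26, G=27
Total turnaround = 4 + 9 + 12 + 17 + 18 + 26 + 27 = 113

113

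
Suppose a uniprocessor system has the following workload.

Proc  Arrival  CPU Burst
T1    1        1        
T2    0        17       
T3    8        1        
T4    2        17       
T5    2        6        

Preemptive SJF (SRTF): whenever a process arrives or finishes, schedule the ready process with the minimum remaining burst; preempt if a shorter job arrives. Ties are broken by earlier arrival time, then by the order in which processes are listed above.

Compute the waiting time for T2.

8

Timeline: | T2 0-1 | T1 1-2 | T5 2-8 | T3 8-9 | T2 9-25 | T4 25-42 |
Completion: T1=2  T2=25  T3=9  T4=42  T5=8
Turnaround (C−A): T1=1  T2=25  T3=1  T4=40  T5=6
Waiting(T2) = turnaround − burst = 25 − 17 = 8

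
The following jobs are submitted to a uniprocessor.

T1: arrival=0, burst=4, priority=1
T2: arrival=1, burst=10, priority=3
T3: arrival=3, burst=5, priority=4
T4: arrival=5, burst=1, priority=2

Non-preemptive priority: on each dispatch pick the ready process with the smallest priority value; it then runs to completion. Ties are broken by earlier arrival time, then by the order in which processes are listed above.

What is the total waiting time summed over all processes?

24

Timeline: | T1 0-4 | T2 4-14 | T4 14-15 | T3 15-20 |
Completion: T1=4  T2=14  T3=20  T4=15
Turnaround (C−A): T1=4  T2=13  T3=17  T4=10
Waiting = turnaround − burst: T1=0, T2=3, T3=12, T4=9
Total waiting = 0 + 3 + 12 + 9 = 24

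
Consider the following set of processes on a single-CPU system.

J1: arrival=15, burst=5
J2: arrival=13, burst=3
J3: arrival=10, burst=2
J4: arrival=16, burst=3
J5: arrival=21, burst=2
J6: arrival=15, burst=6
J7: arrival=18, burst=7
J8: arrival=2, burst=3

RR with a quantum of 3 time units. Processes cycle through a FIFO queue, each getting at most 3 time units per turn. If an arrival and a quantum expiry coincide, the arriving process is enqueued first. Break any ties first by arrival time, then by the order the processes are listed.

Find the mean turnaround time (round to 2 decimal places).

10.50

Gantt: | idle 0-2 | J8 2-5 | idle 5-10 | J3 10-12 | idle 12-13 | J2 13-16 | J1 16-19 | J6 19-22 | J4 22-25 | J7 25-28 | J1 28-30 | J5 30-32 | J6 32-35 | J7 35-39 |
Completion: J1=30  J2=16  J3=12  J4=25  J5=32  J6=35  J7=39  J8=5
Turnaround (C−A): J1=15  J2=3  J3=2  J4=9  J5=11  J6=20  J7=21  J8=3
Turnaround times: J1=15, J2=3, J3=2, J4=9, J5=11, J6=20, J7=21, J8=3
Average turnaround = (15+3+2+9+11+20+21+3) / 8 = 84/8 = 10.50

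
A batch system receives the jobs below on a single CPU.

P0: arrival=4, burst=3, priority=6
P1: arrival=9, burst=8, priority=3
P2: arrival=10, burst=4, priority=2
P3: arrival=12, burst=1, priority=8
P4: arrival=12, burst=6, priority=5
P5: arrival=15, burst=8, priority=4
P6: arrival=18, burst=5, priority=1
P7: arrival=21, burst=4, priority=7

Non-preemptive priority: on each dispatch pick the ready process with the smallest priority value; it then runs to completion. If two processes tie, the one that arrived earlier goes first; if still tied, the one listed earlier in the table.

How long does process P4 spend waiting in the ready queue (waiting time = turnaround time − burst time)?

Schedule: | idle 0-4 | P0 4-7 | idle 7-9 | P1 9-17 | P2 17-21 | P6 21-26 | P5 26-34 | P4 34-40 | P7 40-44 | P3 44-45 |
Completion: P0=7  P1=17  P2=21  P3=45  P4=40  P5=34  P6=26  P7=44
Turnaround (C−A): P0=3  P1=8  P2=11  P3=33  P4=28  P5=19  P6=8  P7=23
Waiting(P4) = turnaround − burst = 28 − 6 = 22

22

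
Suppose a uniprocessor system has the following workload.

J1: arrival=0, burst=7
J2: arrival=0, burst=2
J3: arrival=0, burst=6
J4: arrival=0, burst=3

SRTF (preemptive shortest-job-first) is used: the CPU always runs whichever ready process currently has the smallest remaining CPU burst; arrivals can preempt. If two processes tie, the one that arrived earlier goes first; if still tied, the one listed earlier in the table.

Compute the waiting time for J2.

Timeline: | J2 0-2 | J4 2-5 | J3 5-11 | J1 11-18 |
Completion: J1=18  J2=2  J3=11  J4=5
Waiting(J2) = turnaround − burst = 2 − 2 = 0

0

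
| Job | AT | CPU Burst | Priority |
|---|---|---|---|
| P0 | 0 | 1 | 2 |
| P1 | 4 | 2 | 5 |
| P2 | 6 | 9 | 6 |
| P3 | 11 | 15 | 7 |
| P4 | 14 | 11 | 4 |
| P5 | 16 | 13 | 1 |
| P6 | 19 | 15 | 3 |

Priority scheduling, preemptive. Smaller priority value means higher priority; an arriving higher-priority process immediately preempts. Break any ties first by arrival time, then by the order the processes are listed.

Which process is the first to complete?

Gantt: | P0 0-1 | idle 1-4 | P1 4-6 | P2 6-14 | P4 14-16 | P5 16-29 | P6 29-44 | P4 44-53 | P2 53-54 | P3 54-69 |
Completion: P0=1  P1=6  P2=54  P3=69  P4=53  P5=29  P6=44
Turnaround (C−A): P0=1  P1=2  P2=48  P3=58  P4=39  P5=13  P6=25
Finish order: P0 → P1 → P5 → P6 → P4 → P2 → P3

P0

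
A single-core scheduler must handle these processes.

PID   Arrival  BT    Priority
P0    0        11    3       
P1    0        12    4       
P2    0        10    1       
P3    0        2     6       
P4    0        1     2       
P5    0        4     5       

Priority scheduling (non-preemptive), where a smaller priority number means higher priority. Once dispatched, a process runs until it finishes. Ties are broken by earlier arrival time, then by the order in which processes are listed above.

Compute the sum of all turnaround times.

155

Schedule: | P2 0-10 | P4 10-11 | P0 11-22 | P1 22-34 | P5 34-38 | P3 38-40 |
Completion: P0=22  P1=34  P2=10  P3=40  P4=11  P5=38
Turnaround (C−A): P0=22  P1=34  P2=10  P3=40  P4=11  P5=38
Turnaround = completion − arrival: P0=22, P1=34, P2=10, P3=40, P4=11, P5=38
Total turnaround = 22 + 34 + 10 + 40 + 11 + 38 = 155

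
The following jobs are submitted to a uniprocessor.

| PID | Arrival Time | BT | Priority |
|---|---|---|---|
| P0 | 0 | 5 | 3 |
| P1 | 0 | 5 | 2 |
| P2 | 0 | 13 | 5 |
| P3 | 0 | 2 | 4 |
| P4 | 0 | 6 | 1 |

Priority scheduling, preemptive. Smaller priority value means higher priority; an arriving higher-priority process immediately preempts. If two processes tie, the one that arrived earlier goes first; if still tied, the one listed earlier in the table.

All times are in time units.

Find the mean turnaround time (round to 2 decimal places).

Schedule: | P4 0-6 | P1 6-11 | P0 11-16 | P3 16-18 | P2 18-31 |
Completion: P0=16  P1=11  P2=31  P3=18  P4=6
Turnaround times: P0=16, P1=11, P2=31, P3=18, P4=6
Average turnaround = (16+11+31+18+6) / 5 = 82/5 = 16.40

16.40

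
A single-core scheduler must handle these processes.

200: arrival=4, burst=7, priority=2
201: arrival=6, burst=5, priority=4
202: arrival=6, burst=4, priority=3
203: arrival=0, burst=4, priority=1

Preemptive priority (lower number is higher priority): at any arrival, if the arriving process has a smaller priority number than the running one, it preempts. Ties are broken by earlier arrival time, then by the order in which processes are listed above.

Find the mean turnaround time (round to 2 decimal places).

8.50

Timeline: | 203 0-4 | 200 4-11 | 202 11-15 | 201 15-20 |
Completion: 200=11  201=20  202=15  203=4
Turnaround (C−A): 200=7  201=14  202=9  203=4
Turnaround times: 200=7, 201=14, 202=9, 203=4
Average turnaround = (7+14+9+4) / 4 = 34/4 = 8.50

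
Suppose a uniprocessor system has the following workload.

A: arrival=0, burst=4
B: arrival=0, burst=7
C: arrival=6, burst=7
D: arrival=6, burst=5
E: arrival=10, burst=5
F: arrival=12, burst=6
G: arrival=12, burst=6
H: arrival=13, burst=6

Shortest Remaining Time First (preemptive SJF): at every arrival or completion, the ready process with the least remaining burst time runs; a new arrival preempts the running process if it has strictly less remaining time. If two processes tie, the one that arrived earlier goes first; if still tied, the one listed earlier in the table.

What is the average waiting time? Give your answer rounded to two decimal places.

Gantt: | A 0-4 | B 4-11 | D 11-16 | E 16-21 | F 21-27 | G 27-33 | H 33-39 | C 39-46 |
Completion: A=4  B=11  C=46  D=16  E=21  F=27  G=33  H=39
Waiting times: A=0, B=4, C=33, D=5, E=6, F=9, G=15, H=20
Average waiting = (0+4+33+5+6+9+15+20) / 8 = 92/8 = 11.50

11.50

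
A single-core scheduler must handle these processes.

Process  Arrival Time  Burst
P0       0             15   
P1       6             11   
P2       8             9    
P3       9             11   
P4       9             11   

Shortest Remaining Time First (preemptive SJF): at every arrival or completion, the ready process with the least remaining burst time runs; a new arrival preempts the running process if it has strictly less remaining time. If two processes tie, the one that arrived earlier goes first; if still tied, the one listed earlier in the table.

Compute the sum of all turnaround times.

145

Timeline: | P0 0-15 | P2 15-24 | P1 24-35 | P3 35-46 | P4 46-57 |
Completion: P0=15  P1=35  P2=24  P3=46  P4=57
Turnaround = completion − arrival: P0=15, P1=29, P2=16, P3=37, P4=48
Total turnaround = 15 + 29 + 16 + 37 + 48 = 145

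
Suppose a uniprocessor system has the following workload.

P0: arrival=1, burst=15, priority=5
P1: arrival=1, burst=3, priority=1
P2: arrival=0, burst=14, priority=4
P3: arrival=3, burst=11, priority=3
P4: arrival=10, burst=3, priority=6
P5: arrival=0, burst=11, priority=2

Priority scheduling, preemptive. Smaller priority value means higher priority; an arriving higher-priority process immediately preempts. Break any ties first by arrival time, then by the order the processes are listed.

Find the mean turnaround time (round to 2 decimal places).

Schedule: | P5 0-1 | P1 1-4 | P5 4-14 | P3 14-25 | P2 25-39 | P0 39-54 | P4 54-57 |
Completion: P0=54  P1=4  P2=39  P3=25  P4=57  P5=14
Turnaround (C−A): P0=53  P1=3  P2=39  P3=22  P4=47  P5=14
Turnaround times: P0=53, P1=3, P2=39, P3=22, P4=47, P5=14
Average turnaround = (53+3+39+22+47+14) / 6 = 178/6 = 29.67

29.67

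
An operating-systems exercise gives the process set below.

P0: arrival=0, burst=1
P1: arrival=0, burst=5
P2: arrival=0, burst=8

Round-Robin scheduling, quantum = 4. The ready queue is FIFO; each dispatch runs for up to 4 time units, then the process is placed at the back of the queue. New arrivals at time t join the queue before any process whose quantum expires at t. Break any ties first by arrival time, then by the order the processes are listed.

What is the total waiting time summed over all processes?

Gantt: | P0 0-1 | P1 1-5 | P2 5-9 | P1 9-10 | P2 10-14 |
Completion: P0=1  P1=10  P2=14
Waiting = turnaround − burst: P0=0, P1=5, P2=6
Total waiting = 0 + 5 + 6 = 11

11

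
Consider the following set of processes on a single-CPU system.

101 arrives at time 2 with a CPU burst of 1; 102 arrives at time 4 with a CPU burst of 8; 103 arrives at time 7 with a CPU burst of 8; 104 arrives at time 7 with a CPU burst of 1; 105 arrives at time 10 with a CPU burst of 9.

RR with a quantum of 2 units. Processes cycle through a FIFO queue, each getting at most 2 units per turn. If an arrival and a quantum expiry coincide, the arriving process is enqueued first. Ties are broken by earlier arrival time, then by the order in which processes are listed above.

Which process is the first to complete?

101

Timeline: | idle 0-2 | 101 2-3 | idle 3-4 | 102 4-8 | 103 8-10 | 104 10-11 | 102 11-13 | 105 13-15 | 103 15-17 | 102 17-19 | 105 19-21 | 103 21-23 | 105 23-25 | 103 25-27 | 105 27-30 |
Completion: 101=3  102=19  103=27  104=11  105=30
Turnaround (C−A): 101=1  102=15  103=20  104=4  105=20
Finish order: 101 → 104 → 102 → 103 → 105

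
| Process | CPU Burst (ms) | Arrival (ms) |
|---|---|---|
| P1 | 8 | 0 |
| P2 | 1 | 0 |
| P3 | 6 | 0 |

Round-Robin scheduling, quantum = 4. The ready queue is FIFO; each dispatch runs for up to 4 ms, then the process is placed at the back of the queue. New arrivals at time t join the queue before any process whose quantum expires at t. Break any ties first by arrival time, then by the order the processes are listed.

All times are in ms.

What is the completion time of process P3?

Timeline: | P1 0-4 | P2 4-5 | P3 5-9 | P1 9-13 | P3 13-15 |
Completion: P1=13  P2=5  P3=15

15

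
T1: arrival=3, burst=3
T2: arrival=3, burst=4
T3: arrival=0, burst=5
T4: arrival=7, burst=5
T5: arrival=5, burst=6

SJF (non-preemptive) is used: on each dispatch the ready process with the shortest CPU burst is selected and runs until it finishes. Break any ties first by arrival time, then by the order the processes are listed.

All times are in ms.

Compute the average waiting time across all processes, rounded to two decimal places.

4.80

Schedule: | T3 0-5 | T1 5-8 | T2 8-12 | T4 12-17 | T5 17-23 |
Completion: T1=8  T2=12  T3=5  T4=17  T5=23
Turnaround (C−A): T1=5  T2=9  T3=5  T4=10  T5=18
Waiting times: T1=2, T2=5, T3=0, T4=5, T5=12
Average waiting = (2+5+0+5+12) / 5 = 24/5 = 4.80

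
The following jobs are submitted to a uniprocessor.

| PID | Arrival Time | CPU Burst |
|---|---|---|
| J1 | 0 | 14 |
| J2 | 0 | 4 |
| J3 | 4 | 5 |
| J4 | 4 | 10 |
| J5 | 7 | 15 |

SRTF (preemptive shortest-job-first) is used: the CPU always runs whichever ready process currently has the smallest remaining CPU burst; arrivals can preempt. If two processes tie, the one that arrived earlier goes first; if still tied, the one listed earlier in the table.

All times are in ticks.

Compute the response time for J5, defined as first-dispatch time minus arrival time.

Timeline: | J2 0-4 | J3 4-9 | J4 9-19 | J1 19-33 | J5 33-48 |
Completion: J1=33  J2=4  J3=9  J4=19  J5=48
Response(J5) = first start − arrival = 33 − 7 = 26

26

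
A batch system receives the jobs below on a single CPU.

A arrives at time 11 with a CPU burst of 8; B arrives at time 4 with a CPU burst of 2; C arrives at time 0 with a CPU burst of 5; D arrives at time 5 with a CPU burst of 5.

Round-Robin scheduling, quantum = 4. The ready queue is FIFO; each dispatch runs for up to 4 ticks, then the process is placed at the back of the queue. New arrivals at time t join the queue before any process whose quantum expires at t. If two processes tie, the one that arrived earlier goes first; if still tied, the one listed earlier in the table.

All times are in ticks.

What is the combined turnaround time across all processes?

29

Timeline: | C 0-4 | B 4-6 | C 6-7 | D 7-11 | A 11-15 | D 15-16 | A 16-20 |
Completion: A=20  B=6  C=7  D=16
Turnaround = completion − arrival: A=9, B=2, C=7, D=11
Total turnaround = 9 + 2 + 7 + 11 = 29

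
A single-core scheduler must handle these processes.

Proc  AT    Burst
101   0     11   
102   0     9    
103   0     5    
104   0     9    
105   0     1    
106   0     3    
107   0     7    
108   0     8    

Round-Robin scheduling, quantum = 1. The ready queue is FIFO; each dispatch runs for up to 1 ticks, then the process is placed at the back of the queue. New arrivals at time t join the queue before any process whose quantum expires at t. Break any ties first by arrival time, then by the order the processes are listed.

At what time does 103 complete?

31

Timeline: | 101 0-1 | 102 1-2 | 103 2-3 | 104 3-4 | 105 4-5 | 106 5-6 | 107 6-7 | 108 7-8 | 101 8-9 | 102 9-10 | 103 10-11 | 104 11-12 | 106 12-13 | 107 13-14 | 108 14-15 | 101 15-16 | 102 16-17 | 103 17-18 | 104 18-19 | 106 19-20 | 107 20-21 | 108 21-22 | 101 22-23 | 102 23-24 | 103 24-25 | 104 25-26 | 107 26-27 | 108 27-28 | 101 28-29 | 102 29-30 | 103 30-31 | 104 31-32 | 107 32-33 | 108 33-34 | 101 34-35 | 102 35-36 | 104 36-37 | 107 37-38 | 108 38-39 | 101 39-40 | 102 40-41 | 104 41-42 | 107 42-43 | 108 43-44 | 101 44-45 | 102 45-46 | 104 46-47 | 108 47-48 | 101 48-49 | 102 49-50 | 104 50-51 | 101 51-53 |
Completion: 101=53  102=50  103=31  104=51  105=5  106=20  107=43  108=48
Turnaround (C−A): 101=53  102=50  103=31  104=51  105=5  106=20  107=43  108=48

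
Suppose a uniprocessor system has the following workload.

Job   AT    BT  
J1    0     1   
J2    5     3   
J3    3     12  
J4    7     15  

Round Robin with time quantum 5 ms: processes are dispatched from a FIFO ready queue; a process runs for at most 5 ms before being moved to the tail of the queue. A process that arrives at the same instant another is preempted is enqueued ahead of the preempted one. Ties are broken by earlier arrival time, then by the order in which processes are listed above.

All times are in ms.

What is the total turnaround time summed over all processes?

Gantt: | J1 0-1 | idle 1-3 | J3 3-8 | J2 8-11 | J4 11-16 | J3 16-21 | J4 21-26 | J3 26-28 | J4 28-33 |
Completion: J1=1  J2=11  J3=28  J4=33
Turnaround = completion − arrival: J1=1, J2=6, J3=25, J4=26
Total turnaround = 1 + 6 + 25 + 26 = 58

58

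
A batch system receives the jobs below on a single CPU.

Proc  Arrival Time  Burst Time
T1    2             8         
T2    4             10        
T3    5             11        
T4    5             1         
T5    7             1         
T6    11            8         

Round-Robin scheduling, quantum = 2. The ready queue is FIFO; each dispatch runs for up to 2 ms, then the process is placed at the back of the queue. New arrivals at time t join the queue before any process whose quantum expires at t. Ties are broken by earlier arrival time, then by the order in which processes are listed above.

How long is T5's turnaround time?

Timeline: | idle 0-2 | T1 2-4 | T2 4-6 | T1 6-8 | T3 8-10 | T4 10-11 | T2 11-13 | T5 13-14 | T1 14-16 | T3 16-18 | T6 18-20 | T2 20-22 | T1 22-24 | T3 24-26 | T6 26-28 | T2 28-30 | T3 30-32 | T6 32-34 | T2 34-36 | T3 36-38 | T6 38-40 | T3 40-41 |
Completion: T1=24  T2=36  T3=41  T4=11  T5=14  T6=40
Turnaround(T5) = completion − arrival = 14 − 7 = 7

7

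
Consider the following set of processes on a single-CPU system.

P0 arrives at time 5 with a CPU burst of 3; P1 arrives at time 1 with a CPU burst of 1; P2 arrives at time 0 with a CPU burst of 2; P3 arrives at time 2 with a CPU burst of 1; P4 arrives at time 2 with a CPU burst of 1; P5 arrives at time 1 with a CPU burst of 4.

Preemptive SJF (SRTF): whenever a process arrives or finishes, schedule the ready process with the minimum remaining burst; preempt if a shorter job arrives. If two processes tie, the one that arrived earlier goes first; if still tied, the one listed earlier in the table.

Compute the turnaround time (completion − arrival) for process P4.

Schedule: | P2 0-2 | P1 2-3 | P3 3-4 | P4 4-5 | P0 5-8 | P5 8-12 |
Completion: P0=8  P1=3  P2=2  P3=4  P4=5  P5=12
Turnaround(P4) = completion − arrival = 5 − 2 = 3

3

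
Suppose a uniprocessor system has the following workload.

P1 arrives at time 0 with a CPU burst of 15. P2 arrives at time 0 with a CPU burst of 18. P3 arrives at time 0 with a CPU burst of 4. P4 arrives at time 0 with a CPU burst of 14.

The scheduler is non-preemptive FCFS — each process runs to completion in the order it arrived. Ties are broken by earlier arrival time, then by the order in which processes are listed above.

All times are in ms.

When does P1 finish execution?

Schedule: | P1 0-15 | P2 15-33 | P3 33-37 | P4 37-51 |
Completion: P1=15  P2=33  P3=37  P4=51
Turnaround (C−A): P1=15  P2=33  P3=37  P4=51

15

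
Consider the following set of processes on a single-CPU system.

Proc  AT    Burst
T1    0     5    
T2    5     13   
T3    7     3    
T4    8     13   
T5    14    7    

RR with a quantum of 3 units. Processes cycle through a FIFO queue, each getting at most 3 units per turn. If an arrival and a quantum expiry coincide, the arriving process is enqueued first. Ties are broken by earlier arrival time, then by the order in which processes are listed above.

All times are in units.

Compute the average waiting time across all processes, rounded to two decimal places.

11.60

Timeline: | T1 0-5 | T2 5-8 | T3 8-11 | T4 11-14 | T2 14-17 | T5 17-20 | T4 20-23 | T2 23-26 | T5 26-29 | T4 29-32 | T2 32-35 | T5 35-36 | T4 36-39 | T2 39-40 | T4 40-41 |
Completion: T1=5  T2=40  T3=11  T4=41  T5=36
Turnaround (C−A): T1=5  T2=35  T3=4  T4=33  T5=22
Waiting times: T1=0, T2=22, T3=1, T4=20, T5=15
Average waiting = (0+22+1+20+15) / 5 = 58/5 = 11.60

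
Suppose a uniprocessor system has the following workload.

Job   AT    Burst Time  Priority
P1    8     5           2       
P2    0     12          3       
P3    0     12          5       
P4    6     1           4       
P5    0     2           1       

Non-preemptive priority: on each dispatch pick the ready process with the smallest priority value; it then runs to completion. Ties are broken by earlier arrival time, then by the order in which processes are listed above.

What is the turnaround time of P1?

11

Timeline: | P5 0-2 | P2 2-14 | P1 14-19 | P4 19-20 | P3 20-32 |
Completion: P1=19  P2=14  P3=32  P4=20  P5=2
Turnaround(P1) = completion − arrival = 19 − 8 = 11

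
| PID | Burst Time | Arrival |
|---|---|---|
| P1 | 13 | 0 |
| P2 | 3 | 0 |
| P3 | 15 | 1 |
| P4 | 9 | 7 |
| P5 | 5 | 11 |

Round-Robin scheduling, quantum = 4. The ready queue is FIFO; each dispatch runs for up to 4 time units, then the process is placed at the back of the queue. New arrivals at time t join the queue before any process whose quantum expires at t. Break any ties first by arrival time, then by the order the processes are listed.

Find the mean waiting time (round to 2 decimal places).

21.40

Schedule: | P1 0-4 | P2 4-7 | P3 7-11 | P1 11-15 | P4 15-19 | P5 19-23 | P3 23-27 | P1 27-31 | P4 31-35 | P5 35-36 | P3 36-40 | P1 40-41 | P4 41-42 | P3 42-45 |
Completion: P1=41  P2=7  P3=45  P4=42  P5=36
Turnaround (C−A): P1=41  P2=7  P3=44  P4=35  P5=25
Waiting times: P1=28, P2=4, P3=29, P4=26, P5=20
Average waiting = (28+4+29+26+20) / 5 = 107/5 = 21.40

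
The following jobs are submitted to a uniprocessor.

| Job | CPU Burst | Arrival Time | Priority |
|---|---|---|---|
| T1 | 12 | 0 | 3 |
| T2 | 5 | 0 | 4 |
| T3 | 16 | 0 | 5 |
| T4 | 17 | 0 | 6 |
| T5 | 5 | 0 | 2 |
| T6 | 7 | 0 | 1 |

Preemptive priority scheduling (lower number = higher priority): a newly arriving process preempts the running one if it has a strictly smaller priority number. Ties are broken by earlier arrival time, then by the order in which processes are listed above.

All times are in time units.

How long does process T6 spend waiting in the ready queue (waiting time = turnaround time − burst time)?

Timeline: | T6 0-7 | T5 7-12 | T1 12-24 | T2 24-29 | T3 29-45 | T4 45-62 |
Completion: T1=24  T2=29  T3=45  T4=62  T5=12  T6=7
Waiting(T6) = turnaround − burst = 7 − 7 = 0

0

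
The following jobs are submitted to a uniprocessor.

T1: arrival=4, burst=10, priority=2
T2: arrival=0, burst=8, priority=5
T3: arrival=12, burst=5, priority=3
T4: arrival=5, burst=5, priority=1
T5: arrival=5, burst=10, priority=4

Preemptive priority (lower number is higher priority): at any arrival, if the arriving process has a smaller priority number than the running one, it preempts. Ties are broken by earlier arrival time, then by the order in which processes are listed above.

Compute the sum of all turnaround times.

Timeline: | T2 0-4 | T1 4-5 | T4 5-10 | T1 10-19 | T3 19-24 | T5 24-34 | T2 34-38 |
Completion: T1=19  T2=38  T3=24  T4=10  T5=34
Turnaround = completion − arrival: T1=15, T2=38, T3=12, T4=5, T5=29
Total turnaround = 15 + 38 + 12 + 5 + 29 = 99

99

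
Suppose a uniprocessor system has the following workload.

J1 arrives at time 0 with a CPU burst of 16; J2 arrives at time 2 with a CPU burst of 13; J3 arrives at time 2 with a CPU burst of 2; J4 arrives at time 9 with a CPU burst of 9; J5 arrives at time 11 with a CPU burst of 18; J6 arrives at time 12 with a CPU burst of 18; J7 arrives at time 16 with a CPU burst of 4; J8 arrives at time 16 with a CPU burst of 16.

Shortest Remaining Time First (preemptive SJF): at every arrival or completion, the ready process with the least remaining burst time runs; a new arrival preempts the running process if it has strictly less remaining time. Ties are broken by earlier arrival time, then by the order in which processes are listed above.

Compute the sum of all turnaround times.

282

Timeline: | J1 0-2 | J3 2-4 | J2 4-17 | J7 17-21 | J4 21-30 | J1 30-44 | J8 44-60 | J5 60-78 | J6 78-96 |
Completion: J1=44  J2=17  J3=4  J4=30  J5=78  J6=96  J7=21  J8=60
Turnaround (C−A): J1=44  J2=15  J3=2  J4=21  J5=67  J6=84  J7=5  J8=44
Turnaround = completion − arrival: J1=44, J2=15, J3=2, J4=21, J5=67, J6=84, J7=5, J8=44
Total turnaround = 44 + 15 + 2 + 21 + 67 + 84 + 5 + 44 = 282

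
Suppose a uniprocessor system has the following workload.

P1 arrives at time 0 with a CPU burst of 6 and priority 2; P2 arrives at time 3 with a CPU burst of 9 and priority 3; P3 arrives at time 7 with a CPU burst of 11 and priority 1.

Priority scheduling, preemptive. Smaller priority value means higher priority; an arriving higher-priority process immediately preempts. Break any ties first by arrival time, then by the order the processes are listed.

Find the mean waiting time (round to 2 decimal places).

Timeline: | P1 0-6 | P2 6-7 | P3 7-18 | P2 18-26 |
Completion: P1=6  P2=26  P3=18
Turnaround (C−A): P1=6  P2=23  P3=11
Waiting times: P1=0, P2=14, P3=0
Average waiting = (0+14+0) / 3 = 14/3 = 4.67

4.67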